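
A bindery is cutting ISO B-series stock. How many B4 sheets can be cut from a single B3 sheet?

2

Each ISO step halves the sheet: 1 × B3 → 2 × B4
From B3 to B4 is 1 halving step: 2^1 = 2.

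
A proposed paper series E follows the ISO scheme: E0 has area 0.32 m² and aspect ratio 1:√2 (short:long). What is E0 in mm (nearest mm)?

476 × 673 mm

Let the short side be w mm. Then w · w√2 = 0.32 m² = 320,000 mm².
w² = 320,000/√2, so w ≈ 475.7 mm; long side = w√2 ≈ 672.7 mm.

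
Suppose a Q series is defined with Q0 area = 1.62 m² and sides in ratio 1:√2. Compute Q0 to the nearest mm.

Let the short side be w mm. Then w · w√2 = 1.62 m² = 1,620,000 mm².
w² = 1,620,000/√2, so w ≈ 1070.3 mm; long side = w√2 ≈ 1513.6 mm.

1070 × 1514 mm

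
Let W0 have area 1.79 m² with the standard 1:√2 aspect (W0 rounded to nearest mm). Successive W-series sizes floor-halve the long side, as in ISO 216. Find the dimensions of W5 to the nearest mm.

Let W0's short side be w mm. w · w√2 = 1.79 m² = 1,790,000 mm², so w ≈ 1125.0 mm and w√2 ≈ 1591.1 mm → W0 = 1125 × 1591 mm.
W1: ⌊1591/2⌋ × 1125 = 795 × 1125 mm
W2: ⌊1125/2⌋ × 795 = 562 × 795 mm
W3: ⌊795/2⌋ × 562 = 397 × 562 mm
W4: ⌊562/2⌋ × 397 = 281 × 397 mm
W5: ⌊397/2⌋ × 281 = 198 × 281 mm

198 × 281 mm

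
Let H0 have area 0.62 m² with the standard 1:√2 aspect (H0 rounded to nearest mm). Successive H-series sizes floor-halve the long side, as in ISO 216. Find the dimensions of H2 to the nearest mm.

331 × 468 mm

Let H0's short side be w mm. w · w√2 = 0.62 m² = 620,000 mm², so w ≈ 662.1 mm and w√2 ≈ 936.4 mm → H0 = 662 × 936 mm.
H1: ⌊936/2⌋ × 662 = 468 × 662 mm
H2: ⌊662/2⌋ × 468 = 331 × 468 mm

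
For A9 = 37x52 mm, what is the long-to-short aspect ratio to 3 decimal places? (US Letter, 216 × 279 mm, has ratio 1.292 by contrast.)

52 / 37 = 1.405
ISO 216 targets √2 ≈ 1.414; the -0.009 deviation is from mm rounding.

1.405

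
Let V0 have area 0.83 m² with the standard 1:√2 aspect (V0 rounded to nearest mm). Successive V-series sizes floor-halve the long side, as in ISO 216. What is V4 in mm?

191 × 270 mm

Let V0's short side be w mm. w · w√2 = 0.83 m² = 830,000 mm², so w ≈ 766.1 mm and w√2 ≈ 1083.4 mm → V0 = 766 × 1083 mm.
V1: ⌊1083/2⌋ × 766 = 541 × 766 mm
V2: ⌊766/2⌋ × 541 = 383 × 541 mm
V3: ⌊541/2⌋ × 383 = 270 × 383 mm
V4: ⌊383/2⌋ × 270 = 191 × 270 mm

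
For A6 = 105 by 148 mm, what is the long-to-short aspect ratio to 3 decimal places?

1.410

148 / 105 = 1.410
ISO 216 targets √2 ≈ 1.414; the -0.005 deviation is from mm rounding.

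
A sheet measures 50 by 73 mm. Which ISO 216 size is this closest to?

A8 (52 × 74 mm)

Aspect ratio 73/50 ≈ 1.460 (ISO target is √2 ≈ 1.414).
In the A-series (A0 area = 1 m²): A8 = 52 × 74 mm.
Off by 3 mm total — nearest standard size.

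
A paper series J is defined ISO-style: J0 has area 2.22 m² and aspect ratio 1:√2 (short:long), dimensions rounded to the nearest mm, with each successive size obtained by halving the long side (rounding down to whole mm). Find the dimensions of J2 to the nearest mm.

Let J0's short side be w mm. w · w√2 = 2.22 m² = 2,220,000 mm², so w ≈ 1252.9 mm and w√2 ≈ 1771.9 mm → J0 = 1253 × 1772 mm.
J1: ⌊1772/2⌋ × 1253 = 886 × 1253 mm
J2: ⌊1253/2⌋ × 886 = 626 × 886 mm

626 × 886 mm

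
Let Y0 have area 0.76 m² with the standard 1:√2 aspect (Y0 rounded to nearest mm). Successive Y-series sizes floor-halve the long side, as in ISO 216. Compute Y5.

129 × 183 mm

Let Y0's short side be w mm. w · w√2 = 0.76 m² = 760,000 mm², so w ≈ 733.1 mm and w√2 ≈ 1036.7 mm → Y0 = 733 × 1037 mm.
Y1: ⌊1037/2⌋ × 733 = 518 × 733 mm
Y2: ⌊733/2⌋ × 518 = 366 × 518 mm
Y3: ⌊518/2⌋ × 366 = 259 × 366 mm
Y4: ⌊366/2⌋ × 259 = 183 × 259 mm
Y5: ⌊259/2⌋ × 183 = 129 × 183 mm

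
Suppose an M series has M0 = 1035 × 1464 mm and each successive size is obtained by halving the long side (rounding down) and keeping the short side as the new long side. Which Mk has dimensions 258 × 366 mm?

M0: 1035 × 1464 mm
M1: 732 × 1035 mm
M2: 517 × 732 mm
M3: 366 × 517 mm
M4: 258 × 366 mm
M5: 183 × 258 mm
→ matches M4.

M4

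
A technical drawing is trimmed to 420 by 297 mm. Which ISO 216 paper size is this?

A3 (297 × 420 mm)

Aspect ratio 420/297 ≈ 1.414 — close to the ISO √2 ≈ 1.414.
In the A-series (A0 area = 1 m²): A3 = 297 × 420 mm.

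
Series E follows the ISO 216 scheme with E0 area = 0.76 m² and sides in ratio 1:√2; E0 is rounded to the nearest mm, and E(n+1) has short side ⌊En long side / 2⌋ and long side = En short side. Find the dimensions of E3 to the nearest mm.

259 × 366 mm

Let E0's short side be w mm. w · w√2 = 0.76 m² = 760,000 mm², so w ≈ 733.1 mm and w√2 ≈ 1036.7 mm → E0 = 733 × 1037 mm.
E1: ⌊1037/2⌋ × 733 = 518 × 733 mm
E2: ⌊733/2⌋ × 518 = 366 × 518 mm
E3: ⌊518/2⌋ × 366 = 259 × 366 mm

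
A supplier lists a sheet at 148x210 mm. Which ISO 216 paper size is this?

Aspect ratio 210/148 ≈ 1.419 — close to the ISO √2 ≈ 1.414.
In the A-series (A0 area = 1 m²): A5 = 148 × 210 mm.

A5 (148 × 210 mm)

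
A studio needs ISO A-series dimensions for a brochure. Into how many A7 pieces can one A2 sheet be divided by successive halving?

Each ISO step halves the sheet: 1 × A2 → 2 × A3 → 4 × A4 → 8 × A5 → …
From A2 to A7 is 5 halving steps: 2^5 = 32.

32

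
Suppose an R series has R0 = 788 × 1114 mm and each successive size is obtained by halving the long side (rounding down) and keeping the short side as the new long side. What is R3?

278 × 394 mm

R1: ⌊1114/2⌋ × 788 = 557 × 788 mm
R2: ⌊788/2⌋ × 557 = 394 × 557 mm
R3: ⌊557/2⌋ × 394 = 278 × 394 mm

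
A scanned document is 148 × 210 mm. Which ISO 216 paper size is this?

A5 (148 × 210 mm)

Aspect ratio 210/148 ≈ 1.419 — close to the ISO √2 ≈ 1.414.
In the A-series (A0 area = 1 m²): A5 = 148 × 210 mm.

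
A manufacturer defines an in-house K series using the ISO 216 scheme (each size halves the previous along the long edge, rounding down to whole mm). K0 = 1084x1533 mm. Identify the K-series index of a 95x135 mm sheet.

K0: 1084 × 1533 mm
K1: 766 × 1084 mm
K2: 542 × 766 mm
K3: 383 × 542 mm
K4: 271 × 383 mm
K5: 191 × 271 mm
K6: 135 × 191 mm
K7: 95 × 135 mm
K8: 67 × 95 mm
→ matches K7.

K7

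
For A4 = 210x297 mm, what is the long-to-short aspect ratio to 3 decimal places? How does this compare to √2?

297 / 210 = 1.414
Matches √2 ≈ 1.414 — the ISO 216 defining ratio.

1.414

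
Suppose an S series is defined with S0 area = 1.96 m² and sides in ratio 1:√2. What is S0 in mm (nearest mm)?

1177 × 1665 mm

Let the short side be w mm. Then w · w√2 = 1.96 m² = 1,960,000 mm².
w² = 1,960,000/√2, so w ≈ 1177.3 mm; long side = w√2 ≈ 1664.9 mm.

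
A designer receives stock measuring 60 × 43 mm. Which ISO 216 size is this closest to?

Aspect ratio 60/43 ≈ 1.395 (ISO target is √2 ≈ 1.414).
In the B-series (B0 = 1000 × 1414 mm): B9 = 44 × 62 mm.
Off by 3 mm total — nearest standard size.

B9 (44 × 62 mm)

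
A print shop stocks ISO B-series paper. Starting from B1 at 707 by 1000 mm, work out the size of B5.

B2: ⌊1000/2⌋ × 707 = 500 × 707 mm
B3: ⌊707/2⌋ × 500 = 353 × 500 mm
B4: ⌊500/2⌋ × 353 = 250 × 353 mm
B5: ⌊353/2⌋ × 250 = 176 × 250 mm

176 × 250 mm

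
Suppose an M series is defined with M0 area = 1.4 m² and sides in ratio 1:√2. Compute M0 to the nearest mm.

995 × 1407 mm

Let the short side be w mm. Then w · w√2 = 1.4 m² = 1,400,000 mm².
w² = 1,400,000/√2, so w ≈ 995.0 mm; long side = w√2 ≈ 1407.1 mm.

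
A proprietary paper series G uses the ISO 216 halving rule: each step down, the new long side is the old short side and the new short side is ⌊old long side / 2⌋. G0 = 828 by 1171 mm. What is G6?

103 × 146 mm

G1 = 585 × 828 mm (from G0 by 1 halving).
G2: ⌊828/2⌋ × 585 = 414 × 585 mm
G3: ⌊585/2⌋ × 414 = 292 × 414 mm
G4: ⌊414/2⌋ × 292 = 207 × 292 mm
G5: ⌊292/2⌋ × 207 = 146 × 207 mm
G6: ⌊207/2⌋ × 146 = 103 × 146 mm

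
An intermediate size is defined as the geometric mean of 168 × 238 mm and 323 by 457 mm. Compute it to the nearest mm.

Short side: √(168 · 323) = √54264 ≈ 232.9 → 233 mm
Long side: √(238 · 457) = √108766 ≈ 329.8 → 330 mm

233 × 330 mm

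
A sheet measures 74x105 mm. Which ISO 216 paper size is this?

Aspect ratio 105/74 ≈ 1.419 — close to the ISO √2 ≈ 1.414.
In the A-series (A0 area = 1 m²): A7 = 74 × 105 mm.

A7 (74 × 105 mm)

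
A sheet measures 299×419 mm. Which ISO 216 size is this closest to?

Aspect ratio 419/299 ≈ 1.401 — close to the ISO √2 ≈ 1.414.
In the A-series (A0 area = 1 m²): A3 = 297 × 420 mm.
Off by 3 mm total — nearest standard size.

A3 (297 × 420 mm)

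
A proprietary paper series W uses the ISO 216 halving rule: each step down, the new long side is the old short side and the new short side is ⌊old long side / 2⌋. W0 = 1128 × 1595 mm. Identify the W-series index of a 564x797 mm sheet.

W0: 1128 × 1595 mm
W1: 797 × 1128 mm
W2: 564 × 797 mm
W3: 398 × 564 mm
→ matches W2.

W2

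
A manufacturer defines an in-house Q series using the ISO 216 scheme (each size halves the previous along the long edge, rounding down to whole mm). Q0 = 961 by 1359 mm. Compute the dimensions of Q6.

120 × 169 mm

Q1: ⌊1359/2⌋ × 961 = 679 × 961 mm
Q2: ⌊961/2⌋ × 679 = 480 × 679 mm
Q3: ⌊679/2⌋ × 480 = 339 × 480 mm
Q4: ⌊480/2⌋ × 339 = 240 × 339 mm
Q5: ⌊339/2⌋ × 240 = 169 × 240 mm
Q6: ⌊240/2⌋ × 169 = 120 × 169 mm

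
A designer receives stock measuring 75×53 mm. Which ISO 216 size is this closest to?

Aspect ratio 75/53 ≈ 1.415 — close to the ISO √2 ≈ 1.414.
In the A-series (A0 area = 1 m²): A8 = 52 × 74 mm.
Off by 2 mm total — nearest standard size.

A8 (52 × 74 mm)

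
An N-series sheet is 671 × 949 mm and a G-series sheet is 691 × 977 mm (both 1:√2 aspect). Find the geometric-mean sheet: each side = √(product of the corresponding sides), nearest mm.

Short side: √(671 · 691) = √463661 ≈ 680.9 → 681 mm
Long side: √(949 · 977) = √927173 ≈ 962.9 → 963 mm

681 × 963 mm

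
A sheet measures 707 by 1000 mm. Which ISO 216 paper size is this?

Aspect ratio 1000/707 ≈ 1.414 — close to the ISO √2 ≈ 1.414.
In the B-series (B0 = 1000 × 1414 mm): B1 = 707 × 1000 mm.

B1 (707 × 1000 mm)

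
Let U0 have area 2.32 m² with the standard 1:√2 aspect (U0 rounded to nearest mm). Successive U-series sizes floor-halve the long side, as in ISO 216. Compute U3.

Let U0's short side be w mm. w · w√2 = 2.32 m² = 2,320,000 mm², so w ≈ 1280.8 mm and w√2 ≈ 1811.3 mm → U0 = 1281 × 1811 mm.
U1: ⌊1811/2⌋ × 1281 = 905 × 1281 mm
U2: ⌊1281/2⌋ × 905 = 640 × 905 mm
U3: ⌊905/2⌋ × 640 = 452 × 640 mm

452 × 640 mm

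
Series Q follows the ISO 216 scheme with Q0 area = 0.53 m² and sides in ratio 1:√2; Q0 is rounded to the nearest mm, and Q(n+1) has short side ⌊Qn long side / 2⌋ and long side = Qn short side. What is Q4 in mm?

Let Q0's short side be w mm. w · w√2 = 0.53 m² = 530,000 mm², so w ≈ 612.2 mm and w√2 ≈ 865.8 mm → Q0 = 612 × 866 mm.
Q1: ⌊866/2⌋ × 612 = 433 × 612 mm
Q2: ⌊612/2⌋ × 433 = 306 × 433 mm
Q3: ⌊433/2⌋ × 306 = 216 × 306 mm
Q4: ⌊306/2⌋ × 216 = 153 × 216 mm

153 × 216 mm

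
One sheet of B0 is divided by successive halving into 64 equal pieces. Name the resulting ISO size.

64 = 2^6, so 6 halving steps.
B0 → B1 → … → B6 after 6 steps.

B6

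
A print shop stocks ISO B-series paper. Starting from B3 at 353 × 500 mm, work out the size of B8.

62 × 88 mm

B4: ⌊500/2⌋ × 353 = 250 × 353 mm
B5: ⌊353/2⌋ × 250 = 176 × 250 mm
B6: ⌊250/2⌋ × 176 = 125 × 176 mm
B7: ⌊176/2⌋ × 125 = 88 × 125 mm
B8: ⌊125/2⌋ × 88 = 62 × 88 mm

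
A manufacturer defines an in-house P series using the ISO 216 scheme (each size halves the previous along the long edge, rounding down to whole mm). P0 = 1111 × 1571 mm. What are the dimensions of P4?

277 × 392 mm

P1: ⌊1571/2⌋ × 1111 = 785 × 1111 mm
P2: ⌊1111/2⌋ × 785 = 555 × 785 mm
P3: ⌊785/2⌋ × 555 = 392 × 555 mm
P4: ⌊555/2⌋ × 392 = 277 × 392 mm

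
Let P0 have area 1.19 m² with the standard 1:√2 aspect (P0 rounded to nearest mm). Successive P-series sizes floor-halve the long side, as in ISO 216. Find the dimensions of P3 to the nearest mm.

Let P0's short side be w mm. w · w√2 = 1.19 m² = 1,190,000 mm², so w ≈ 917.3 mm and w√2 ≈ 1297.3 mm → P0 = 917 × 1297 mm.
P1: ⌊1297/2⌋ × 917 = 648 × 917 mm
P2: ⌊917/2⌋ × 648 = 458 × 648 mm
P3: ⌊648/2⌋ × 458 = 324 × 458 mm

324 × 458 mm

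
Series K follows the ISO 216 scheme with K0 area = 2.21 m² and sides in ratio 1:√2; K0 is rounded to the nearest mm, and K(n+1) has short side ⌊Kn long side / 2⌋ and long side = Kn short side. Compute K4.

312 × 442 mm

Let K0's short side be w mm. w · w√2 = 2.21 m² = 2,210,000 mm², so w ≈ 1250.1 mm and w√2 ≈ 1767.9 mm → K0 = 1250 × 1768 mm.
K1: ⌊1768/2⌋ × 1250 = 884 × 1250 mm
K2: ⌊1250/2⌋ × 884 = 625 × 884 mm
K3: ⌊884/2⌋ × 625 = 442 × 625 mm
K4: ⌊625/2⌋ × 442 = 312 × 442 mm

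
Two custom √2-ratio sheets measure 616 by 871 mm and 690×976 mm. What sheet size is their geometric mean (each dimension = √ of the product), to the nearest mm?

652 × 922 mm

Short side: √(616 · 690) = √425040 ≈ 652.0 → 652 mm
Long side: √(871 · 976) = √850096 ≈ 922.0 → 922 mm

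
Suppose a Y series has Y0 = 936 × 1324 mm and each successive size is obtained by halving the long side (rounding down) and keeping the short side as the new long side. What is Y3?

331 × 468 mm

Y1: ⌊1324/2⌋ × 936 = 662 × 936 mm
Y2: ⌊936/2⌋ × 662 = 468 × 662 mm
Y3: ⌊662/2⌋ × 468 = 331 × 468 mm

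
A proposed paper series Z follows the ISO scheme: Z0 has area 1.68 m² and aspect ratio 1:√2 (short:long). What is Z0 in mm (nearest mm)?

1090 × 1541 mm

Let the short side be w mm. Then w · w√2 = 1.68 m² = 1,680,000 mm².
w² = 1,680,000/√2, so w ≈ 1089.9 mm; long side = w√2 ≈ 1541.4 mm.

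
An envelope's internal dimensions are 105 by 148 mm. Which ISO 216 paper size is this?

Aspect ratio 148/105 ≈ 1.410 — close to the ISO √2 ≈ 1.414.
In the A-series (A0 area = 1 m²): A6 = 105 × 148 mm.

A6 (105 × 148 mm)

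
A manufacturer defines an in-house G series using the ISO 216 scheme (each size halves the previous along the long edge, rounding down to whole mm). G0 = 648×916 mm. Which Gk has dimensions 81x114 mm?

G6

G0: 648 × 916 mm
G1: 458 × 648 mm
G2: 324 × 458 mm
G3: 229 × 324 mm
G4: 162 × 229 mm
G5: 114 × 162 mm
G6: 81 × 114 mm
G7: 57 × 81 mm
→ matches G6.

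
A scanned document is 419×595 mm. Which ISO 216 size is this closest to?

Aspect ratio 595/419 ≈ 1.420 — close to the ISO √2 ≈ 1.414.
In the A-series (A0 area = 1 m²): A2 = 420 × 594 mm.
Off by 2 mm total — nearest standard size.

A2 (420 × 594 mm)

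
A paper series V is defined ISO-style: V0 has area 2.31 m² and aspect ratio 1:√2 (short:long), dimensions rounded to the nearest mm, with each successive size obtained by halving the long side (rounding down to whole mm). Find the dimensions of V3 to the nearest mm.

451 × 639 mm

Let V0's short side be w mm. w · w√2 = 2.31 m² = 2,310,000 mm², so w ≈ 1278.1 mm and w√2 ≈ 1807.4 mm → V0 = 1278 × 1807 mm.
V1: ⌊1807/2⌋ × 1278 = 903 × 1278 mm
V2: ⌊1278/2⌋ × 903 = 639 × 903 mm
V3: ⌊903/2⌋ × 639 = 451 × 639 mm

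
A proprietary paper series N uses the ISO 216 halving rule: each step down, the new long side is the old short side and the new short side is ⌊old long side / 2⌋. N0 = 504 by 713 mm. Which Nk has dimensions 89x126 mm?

N0: 504 × 713 mm
N1: 356 × 504 mm
N2: 252 × 356 mm
N3: 178 × 252 mm
N4: 126 × 178 mm
N5: 89 × 126 mm
N6: 63 × 89 mm
→ matches N5.

N5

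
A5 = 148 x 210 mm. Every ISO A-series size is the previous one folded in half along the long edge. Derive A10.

26 × 37 mm

A6: ⌊210/2⌋ × 148 = 105 × 148 mm
A7: ⌊148/2⌋ × 105 = 74 × 105 mm
A8: ⌊105/2⌋ × 74 = 52 × 74 mm
A9: ⌊74/2⌋ × 52 = 37 × 52 mm
A10: ⌊52/2⌋ × 37 = 26 × 37 mm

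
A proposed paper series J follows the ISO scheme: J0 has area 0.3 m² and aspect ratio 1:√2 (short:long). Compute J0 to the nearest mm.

461 × 651 mm

Let the short side be w mm. Then w · w√2 = 0.3 m² = 300,000 mm².
w² = 300,000/√2, so w ≈ 460.6 mm; long side = w√2 ≈ 651.4 mm.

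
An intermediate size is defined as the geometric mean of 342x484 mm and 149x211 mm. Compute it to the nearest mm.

Short side: √(342 · 149) = √50958 ≈ 225.7 → 226 mm
Long side: √(484 · 211) = √102124 ≈ 319.6 → 320 mm

226 × 320 mm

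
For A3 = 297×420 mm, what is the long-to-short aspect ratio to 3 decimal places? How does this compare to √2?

420 / 297 = 1.414
Matches √2 ≈ 1.414 — the ISO 216 defining ratio.

1.414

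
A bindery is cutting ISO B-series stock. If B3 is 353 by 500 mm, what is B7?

B4: ⌊500/2⌋ × 353 = 250 × 353 mm
B5: ⌊353/2⌋ × 250 = 176 × 250 mm
B6: ⌊250/2⌋ × 176 = 125 × 176 mm
B7: ⌊176/2⌋ × 125 = 88 × 125 mm

88 × 125 mm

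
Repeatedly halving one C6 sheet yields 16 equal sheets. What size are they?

C10

16 = 2^4, so 4 halving steps.
C6 → C7 → … → C10 after 4 steps.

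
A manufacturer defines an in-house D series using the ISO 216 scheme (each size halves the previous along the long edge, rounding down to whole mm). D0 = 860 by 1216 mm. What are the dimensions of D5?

152 × 215 mm

D1: ⌊1216/2⌋ × 860 = 608 × 860 mm
D2: ⌊860/2⌋ × 608 = 430 × 608 mm
D3: ⌊608/2⌋ × 430 = 304 × 430 mm
D4: ⌊430/2⌋ × 304 = 215 × 304 mm
D5: ⌊304/2⌋ × 215 = 152 × 215 mm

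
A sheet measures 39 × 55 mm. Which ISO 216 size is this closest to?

Aspect ratio 55/39 ≈ 1.410 — close to the ISO √2 ≈ 1.414.
In the C-series (envelope sizes, between A and B): C9 = 40 × 57 mm.
Off by 3 mm total — nearest standard size.

C9 (40 × 57 mm)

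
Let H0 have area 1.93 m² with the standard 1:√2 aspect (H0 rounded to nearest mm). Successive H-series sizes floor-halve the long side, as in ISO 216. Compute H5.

Let H0's short side be w mm. w · w√2 = 1.93 m² = 1,930,000 mm², so w ≈ 1168.2 mm and w√2 ≈ 1652.1 mm → H0 = 1168 × 1652 mm.
H1: ⌊1652/2⌋ × 1168 = 826 × 1168 mm
H2: ⌊1168/2⌋ × 826 = 584 × 826 mm
H3: ⌊826/2⌋ × 584 = 413 × 584 mm
H4: ⌊584/2⌋ × 413 = 292 × 413 mm
H5: ⌊413/2⌋ × 292 = 206 × 292 mm

206 × 292 mm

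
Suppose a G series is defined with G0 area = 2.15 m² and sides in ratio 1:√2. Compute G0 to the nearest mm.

1233 × 1744 mm

Let the short side be w mm. Then w · w√2 = 2.15 m² = 2,150,000 mm².
w² = 2,150,000/√2, so w ≈ 1233.0 mm; long side = w√2 ≈ 1743.7 mm.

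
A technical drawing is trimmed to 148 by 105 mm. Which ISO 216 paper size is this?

A6 (105 × 148 mm)

Aspect ratio 148/105 ≈ 1.410 — close to the ISO √2 ≈ 1.414.
In the A-series (A0 area = 1 m²): A6 = 105 × 148 mm.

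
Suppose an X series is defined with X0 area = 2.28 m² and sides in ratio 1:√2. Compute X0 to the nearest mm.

1270 × 1796 mm

Let the short side be w mm. Then w · w√2 = 2.28 m² = 2,280,000 mm².
w² = 2,280,000/√2, so w ≈ 1269.7 mm; long side = w√2 ≈ 1795.7 mm.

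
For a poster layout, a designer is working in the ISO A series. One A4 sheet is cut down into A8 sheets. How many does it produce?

16

Each ISO step halves the sheet: 1 × A4 → 2 × A5 → 4 × A6 → 8 × A7 → …
From A4 to A8 is 4 halving steps: 2^4 = 16.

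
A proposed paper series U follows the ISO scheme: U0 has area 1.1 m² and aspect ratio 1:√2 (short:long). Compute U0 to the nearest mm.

Let the short side be w mm. Then w · w√2 = 1.1 m² = 1,100,000 mm².
w² = 1,100,000/√2, so w ≈ 881.9 mm; long side = w√2 ≈ 1247.3 mm.

882 × 1247 mm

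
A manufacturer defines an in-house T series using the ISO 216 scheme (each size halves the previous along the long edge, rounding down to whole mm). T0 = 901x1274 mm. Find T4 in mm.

225 × 318 mm

T1: ⌊1274/2⌋ × 901 = 637 × 901 mm
T2: ⌊901/2⌋ × 637 = 450 × 637 mm
T3: ⌊637/2⌋ × 450 = 318 × 450 mm
T4: ⌊450/2⌋ × 318 = 225 × 318 mm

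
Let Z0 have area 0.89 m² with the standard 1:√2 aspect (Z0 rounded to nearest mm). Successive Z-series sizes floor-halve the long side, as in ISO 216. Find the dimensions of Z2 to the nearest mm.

Let Z0's short side be w mm. w · w√2 = 0.89 m² = 890,000 mm², so w ≈ 793.3 mm and w√2 ≈ 1121.9 mm → Z0 = 793 × 1122 mm.
Z1: ⌊1122/2⌋ × 793 = 561 × 793 mm
Z2: ⌊793/2⌋ × 561 = 396 × 561 mm

396 × 561 mm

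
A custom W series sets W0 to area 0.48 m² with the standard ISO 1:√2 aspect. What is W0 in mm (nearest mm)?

Let the short side be w mm. Then w · w√2 = 0.48 m² = 480,000 mm².
w² = 480,000/√2, so w ≈ 582.6 mm; long side = w√2 ≈ 823.9 mm.

583 × 824 mm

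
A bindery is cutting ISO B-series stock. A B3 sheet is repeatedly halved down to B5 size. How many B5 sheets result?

4

Each ISO step halves the sheet: 1 × B3 → 2 × B4 → 4 × B5
From B3 to B5 is 2 halving steps: 2^2 = 4.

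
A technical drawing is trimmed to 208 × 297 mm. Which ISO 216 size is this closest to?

A4 (210 × 297 mm)

Aspect ratio 297/208 ≈ 1.428 — close to the ISO √2 ≈ 1.414.
In the A-series (A0 area = 1 m²): A4 = 210 × 297 mm.
Off by 2 mm total — nearest standard size.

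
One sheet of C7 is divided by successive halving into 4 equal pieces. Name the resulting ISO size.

C9

4 = 2^2, so 2 halving steps.
C7 → C8 → … → C9 after 2 steps.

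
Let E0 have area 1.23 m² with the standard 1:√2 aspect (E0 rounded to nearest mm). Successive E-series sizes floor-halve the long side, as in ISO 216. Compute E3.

Let E0's short side be w mm. w · w√2 = 1.23 m² = 1,230,000 mm², so w ≈ 932.6 mm and w√2 ≈ 1318.9 mm → E0 = 933 × 1319 mm.
E1: ⌊1319/2⌋ × 933 = 659 × 933 mm
E2: ⌊933/2⌋ × 659 = 466 × 659 mm
E3: ⌊659/2⌋ × 466 = 329 × 466 mm

329 × 466 mm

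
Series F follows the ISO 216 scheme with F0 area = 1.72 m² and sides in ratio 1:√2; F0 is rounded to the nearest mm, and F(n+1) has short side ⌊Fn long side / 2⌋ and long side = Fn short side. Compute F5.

Let F0's short side be w mm. w · w√2 = 1.72 m² = 1,720,000 mm², so w ≈ 1102.8 mm and w√2 ≈ 1559.6 mm → F0 = 1103 × 1560 mm.
F1: ⌊1560/2⌋ × 1103 = 780 × 1103 mm
F2: ⌊1103/2⌋ × 780 = 551 × 780 mm
F3: ⌊780/2⌋ × 551 = 390 × 551 mm
F4: ⌊551/2⌋ × 390 = 275 × 390 mm
F5: ⌊390/2⌋ × 275 = 195 × 275 mm

195 × 275 mm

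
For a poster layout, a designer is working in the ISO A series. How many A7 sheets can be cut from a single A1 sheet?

Each ISO step halves the sheet: 1 × A1 → 2 × A2 → 4 × A3 → 8 × A4 → …
From A1 to A7 is 6 halving steps: 2^6 = 64.

64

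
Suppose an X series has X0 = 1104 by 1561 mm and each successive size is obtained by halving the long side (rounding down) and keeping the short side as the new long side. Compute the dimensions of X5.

X1: ⌊1561/2⌋ × 1104 = 780 × 1104 mm
X2: ⌊1104/2⌋ × 780 = 552 × 780 mm
X3: ⌊780/2⌋ × 552 = 390 × 552 mm
X4: ⌊552/2⌋ × 390 = 276 × 390 mm
X5: ⌊390/2⌋ × 276 = 195 × 276 mm

195 × 276 mm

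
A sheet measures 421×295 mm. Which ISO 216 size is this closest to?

Aspect ratio 421/295 ≈ 1.427 — close to the ISO √2 ≈ 1.414.
In the A-series (A0 area = 1 m²): A3 = 297 × 420 mm.
Off by 3 mm total — nearest standard size.

A3 (297 × 420 mm)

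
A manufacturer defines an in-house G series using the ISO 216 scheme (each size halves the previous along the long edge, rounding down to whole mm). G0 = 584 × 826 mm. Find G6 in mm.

73 × 103 mm

G1 = 413 × 584 mm (from G0 by 1 halving).
G2: ⌊584/2⌋ × 413 = 292 × 413 mm
G3: ⌊413/2⌋ × 292 = 206 × 292 mm
G4: ⌊292/2⌋ × 206 = 146 × 206 mm
G5: ⌊206/2⌋ × 146 = 103 × 146 mm
G6: ⌊146/2⌋ × 103 = 73 × 103 mm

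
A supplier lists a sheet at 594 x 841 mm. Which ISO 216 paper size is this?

A1 (594 × 841 mm)

Aspect ratio 841/594 ≈ 1.416 — close to the ISO √2 ≈ 1.414.
In the A-series (A0 area = 1 m²): A1 = 594 × 841 mm.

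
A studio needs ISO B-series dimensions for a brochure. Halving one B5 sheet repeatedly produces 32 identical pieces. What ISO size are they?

32 = 2^5, so 5 halving steps.
B5 → B6 → … → B10 after 5 steps.

B10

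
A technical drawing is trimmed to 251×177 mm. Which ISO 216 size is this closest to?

B5 (176 × 250 mm)

Aspect ratio 251/177 ≈ 1.418 — close to the ISO √2 ≈ 1.414.
In the B-series (B0 = 1000 × 1414 mm): B5 = 176 × 250 mm.
Off by 2 mm total — nearest standard size.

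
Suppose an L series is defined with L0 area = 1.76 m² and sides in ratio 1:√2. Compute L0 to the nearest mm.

1116 × 1578 mm

Let the short side be w mm. Then w · w√2 = 1.76 m² = 1,760,000 mm².
w² = 1,760,000/√2, so w ≈ 1115.6 mm; long side = w√2 ≈ 1577.7 mm.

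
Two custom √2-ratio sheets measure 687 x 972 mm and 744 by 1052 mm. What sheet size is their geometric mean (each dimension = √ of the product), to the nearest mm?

715 × 1011 mm

Short side: √(687 · 744) = √511128 ≈ 714.9 → 715 mm
Long side: √(972 · 1052) = √1022544 ≈ 1011.2 → 1011 mm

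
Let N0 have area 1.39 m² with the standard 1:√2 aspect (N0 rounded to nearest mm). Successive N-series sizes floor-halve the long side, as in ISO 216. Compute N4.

Let N0's short side be w mm. w · w√2 = 1.39 m² = 1,390,000 mm², so w ≈ 991.4 mm and w√2 ≈ 1402.1 mm → N0 = 991 × 1402 mm.
N1: ⌊1402/2⌋ × 991 = 701 × 991 mm
N2: ⌊991/2⌋ × 701 = 495 × 701 mm
N3: ⌊701/2⌋ × 495 = 350 × 495 mm
N4: ⌊495/2⌋ × 350 = 247 × 350 mm

247 × 350 mm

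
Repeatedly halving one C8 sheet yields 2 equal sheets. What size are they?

2 = 2^1, so 1 halving step.
C8 → C9 → … → C9 after 1 step.

C9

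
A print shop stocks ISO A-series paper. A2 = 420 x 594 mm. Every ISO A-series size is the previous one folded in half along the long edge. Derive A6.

105 × 148 mm

A3: ⌊594/2⌋ × 420 = 297 × 420 mm
A4: ⌊420/2⌋ × 297 = 210 × 297 mm
A5: ⌊297/2⌋ × 210 = 148 × 210 mm
A6: ⌊210/2⌋ × 148 = 105 × 148 mm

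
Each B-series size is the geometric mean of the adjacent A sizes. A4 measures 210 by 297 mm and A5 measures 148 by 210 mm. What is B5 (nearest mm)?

176 × 250 mm

Short side: √(210 · 148) = √31080 ≈ 176.3 → 176 mm
Long side: √(297 · 210) = √62370 ≈ 249.7 → 250 mm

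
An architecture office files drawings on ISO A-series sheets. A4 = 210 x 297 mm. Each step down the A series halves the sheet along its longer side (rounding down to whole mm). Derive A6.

A5: ⌊297/2⌋ × 210 = 148 × 210 mm
A6: ⌊210/2⌋ × 148 = 105 × 148 mm

105 × 148 mm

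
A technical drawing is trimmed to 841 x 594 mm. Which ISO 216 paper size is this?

A1 (594 × 841 mm)

Aspect ratio 841/594 ≈ 1.416 — close to the ISO √2 ≈ 1.414.
In the A-series (A0 area = 1 m²): A1 = 594 × 841 mm.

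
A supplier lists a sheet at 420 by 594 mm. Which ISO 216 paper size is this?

Aspect ratio 594/420 ≈ 1.414 — close to the ISO √2 ≈ 1.414.
In the A-series (A0 area = 1 m²): A2 = 420 × 594 mm.

A2 (420 × 594 mm)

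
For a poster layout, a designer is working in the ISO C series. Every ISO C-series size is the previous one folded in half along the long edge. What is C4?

C0 = 917 × 1297 mm (C0 is the geometric mean of A0 and B0, aspect 1:√2).
C1: ⌊1297/2⌋ × 917 = 648 × 917 mm
C2: ⌊917/2⌋ × 648 = 458 × 648 mm
C3: ⌊648/2⌋ × 458 = 324 × 458 mm
C4: ⌊458/2⌋ × 324 = 229 × 324 mm

229 × 324 mm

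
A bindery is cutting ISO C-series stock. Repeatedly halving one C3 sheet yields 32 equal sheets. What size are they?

32 = 2^5, so 5 halving steps.
C3 → C4 → … → C8 after 5 steps.

C8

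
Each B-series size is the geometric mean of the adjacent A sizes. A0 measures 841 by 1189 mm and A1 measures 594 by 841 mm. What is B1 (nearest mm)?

707 × 1000 mm

Short side: √(841 · 594) = √499554 ≈ 706.8 → 707 mm
Long side: √(1189 · 841) = √999949 ≈ 1000.0 → 1000 mm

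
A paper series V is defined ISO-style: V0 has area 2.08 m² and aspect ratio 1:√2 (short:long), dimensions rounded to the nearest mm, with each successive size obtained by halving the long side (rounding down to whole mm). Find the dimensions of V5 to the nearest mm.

Let V0's short side be w mm. w · w√2 = 2.08 m² = 2,080,000 mm², so w ≈ 1212.8 mm and w√2 ≈ 1715.1 mm → V0 = 1213 × 1715 mm.
V1: ⌊1715/2⌋ × 1213 = 857 × 1213 mm
V2: ⌊1213/2⌋ × 857 = 606 × 857 mm
V3: ⌊857/2⌋ × 606 = 428 × 606 mm
V4: ⌊606/2⌋ × 428 = 303 × 428 mm
V5: ⌊428/2⌋ × 303 = 214 × 303 mm

214 × 303 mm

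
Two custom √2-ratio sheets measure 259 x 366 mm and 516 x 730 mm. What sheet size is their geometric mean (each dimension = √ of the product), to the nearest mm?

Short side: √(259 · 516) = √133644 ≈ 365.6 → 366 mm
Long side: √(366 · 730) = √267180 ≈ 516.9 → 517 mm

366 × 517 mm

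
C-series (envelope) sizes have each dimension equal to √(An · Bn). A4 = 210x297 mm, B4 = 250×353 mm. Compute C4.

229 × 324 mm

Short side: √(210 · 250) = √52500 ≈ 229.1 → 229 mm
Long side: √(297 · 353) = √104841 ≈ 323.8 → 324 mm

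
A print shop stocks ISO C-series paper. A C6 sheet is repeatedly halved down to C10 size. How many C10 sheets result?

C6 = 114 × 162 mm; C10 = 28 × 40 mm.
Each halving step doubles the count; 4 steps from C6 to C10.
2^4 = 16.

16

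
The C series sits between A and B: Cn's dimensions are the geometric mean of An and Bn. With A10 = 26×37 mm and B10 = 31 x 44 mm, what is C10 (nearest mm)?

28 × 40 mm

Short side: √(26 · 31) = √806 ≈ 28.4 → 28 mm
Long side: √(37 · 44) = √1628 ≈ 40.3 → 40 mm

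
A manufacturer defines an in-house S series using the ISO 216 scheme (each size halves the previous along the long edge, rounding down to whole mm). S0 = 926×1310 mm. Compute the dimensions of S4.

S1: ⌊1310/2⌋ × 926 = 655 × 926 mm
S2: ⌊926/2⌋ × 655 = 463 × 655 mm
S3: ⌊655/2⌋ × 463 = 327 × 463 mm
S4: ⌊463/2⌋ × 327 = 231 × 327 mm

231 × 327 mm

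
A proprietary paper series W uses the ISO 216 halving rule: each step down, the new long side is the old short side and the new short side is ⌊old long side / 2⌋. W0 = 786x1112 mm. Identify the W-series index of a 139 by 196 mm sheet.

W5

W0: 786 × 1112 mm
W1: 556 × 786 mm
W2: 393 × 556 mm
W3: 278 × 393 mm
W4: 196 × 278 mm
W5: 139 × 196 mm
W6: 98 × 139 mm
→ matches W5.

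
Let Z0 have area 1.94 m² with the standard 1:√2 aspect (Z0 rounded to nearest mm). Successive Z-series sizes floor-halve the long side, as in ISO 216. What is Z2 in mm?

Let Z0's short side be w mm. w · w√2 = 1.94 m² = 1,940,000 mm², so w ≈ 1171.2 mm and w√2 ≈ 1656.4 mm → Z0 = 1171 × 1656 mm.
Z1: ⌊1656/2⌋ × 1171 = 828 × 1171 mm
Z2: ⌊1171/2⌋ × 828 = 585 × 828 mm

585 × 828 mm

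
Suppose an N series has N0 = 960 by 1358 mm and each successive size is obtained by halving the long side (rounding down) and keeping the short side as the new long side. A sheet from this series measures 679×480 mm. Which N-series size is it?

N0: 960 × 1358 mm
N1: 679 × 960 mm
N2: 480 × 679 mm
N3: 339 × 480 mm
→ matches N2.

N2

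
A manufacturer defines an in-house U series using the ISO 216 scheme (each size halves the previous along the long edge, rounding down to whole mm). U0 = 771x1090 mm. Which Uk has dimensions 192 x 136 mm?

U0: 771 × 1090 mm
U1: 545 × 771 mm
U2: 385 × 545 mm
U3: 272 × 385 mm
U4: 192 × 272 mm
U5: 136 × 192 mm
U6: 96 × 136 mm
→ matches U5.

U5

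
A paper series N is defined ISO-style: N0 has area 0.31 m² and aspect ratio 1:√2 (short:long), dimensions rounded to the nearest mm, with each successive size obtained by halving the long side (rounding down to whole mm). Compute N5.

82 × 117 mm

Let N0's short side be w mm. w · w√2 = 0.31 m² = 310,000 mm², so w ≈ 468.2 mm and w√2 ≈ 662.1 mm → N0 = 468 × 662 mm.
N1: ⌊662/2⌋ × 468 = 331 × 468 mm
N2: ⌊468/2⌋ × 331 = 234 × 331 mm
N3: ⌊331/2⌋ × 234 = 165 × 234 mm
N4: ⌊234/2⌋ × 165 = 117 × 165 mm
N5: ⌊165/2⌋ × 117 = 82 × 117 mm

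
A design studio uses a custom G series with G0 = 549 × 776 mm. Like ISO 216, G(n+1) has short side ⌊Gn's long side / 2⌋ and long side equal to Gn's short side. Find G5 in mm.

G1 = 388 × 549 mm (from G0 by 1 halving).
G2: ⌊549/2⌋ × 388 = 274 × 388 mm
G3: ⌊388/2⌋ × 274 = 194 × 274 mm
G4: ⌊274/2⌋ × 194 = 137 × 194 mm
G5: ⌊194/2⌋ × 137 = 97 × 137 mm

97 × 137 mm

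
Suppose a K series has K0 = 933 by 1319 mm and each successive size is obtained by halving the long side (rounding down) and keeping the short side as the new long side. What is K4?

K1: ⌊1319/2⌋ × 933 = 659 × 933 mm
K2: ⌊933/2⌋ × 659 = 466 × 659 mm
K3: ⌊659/2⌋ × 466 = 329 × 466 mm
K4: ⌊466/2⌋ × 329 = 233 × 329 mm

233 × 329 mm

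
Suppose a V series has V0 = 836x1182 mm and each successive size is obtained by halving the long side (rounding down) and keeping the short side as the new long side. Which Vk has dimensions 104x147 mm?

V0: 836 × 1182 mm
V1: 591 × 836 mm
V2: 418 × 591 mm
V3: 295 × 418 mm
V4: 209 × 295 mm
V5: 147 × 209 mm
V6: 104 × 147 mm
V7: 73 × 104 mm
→ matches V6.

V6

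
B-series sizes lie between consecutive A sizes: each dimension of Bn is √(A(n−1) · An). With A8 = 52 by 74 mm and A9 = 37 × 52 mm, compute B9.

44 × 62 mm

Short side: √(52 · 37) = √1924 ≈ 43.9 → 44 mm
Long side: √(74 · 52) = √3848 ≈ 62.0 → 62 mm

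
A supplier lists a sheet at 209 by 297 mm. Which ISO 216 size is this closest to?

Aspect ratio 297/209 ≈ 1.421 — close to the ISO √2 ≈ 1.414.
In the A-series (A0 area = 1 m²): A4 = 210 × 297 mm.
Off by 1 mm total — nearest standard size.

A4 (210 × 297 mm)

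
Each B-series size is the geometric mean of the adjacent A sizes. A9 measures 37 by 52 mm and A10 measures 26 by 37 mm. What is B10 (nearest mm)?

Short side: √(37 · 26) = √962 ≈ 31.0 → 31 mm
Long side: √(52 · 37) = √1924 ≈ 43.9 → 44 mm

31 × 44 mm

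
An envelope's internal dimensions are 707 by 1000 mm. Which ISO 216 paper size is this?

B1 (707 × 1000 mm)

Aspect ratio 1000/707 ≈ 1.414 — close to the ISO √2 ≈ 1.414.
In the B-series (B0 = 1000 × 1414 mm): B1 = 707 × 1000 mm.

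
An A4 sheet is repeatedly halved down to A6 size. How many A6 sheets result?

Each ISO step halves the sheet: 1 × A4 → 2 × A5 → 4 × A6
From A4 to A6 is 2 halving steps: 2^2 = 4.

4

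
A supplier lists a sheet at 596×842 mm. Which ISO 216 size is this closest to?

A1 (594 × 841 mm)

Aspect ratio 842/596 ≈ 1.413 — close to the ISO √2 ≈ 1.414.
In the A-series (A0 area = 1 m²): A1 = 594 × 841 mm.
Off by 3 mm total — nearest standard size.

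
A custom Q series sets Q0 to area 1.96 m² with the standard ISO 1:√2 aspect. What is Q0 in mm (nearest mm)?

Let the short side be w mm. Then w · w√2 = 1.96 m² = 1,960,000 mm².
w² = 1,960,000/√2, so w ≈ 1177.3 mm; long side = w√2 ≈ 1664.9 mm.

1177 × 1665 mm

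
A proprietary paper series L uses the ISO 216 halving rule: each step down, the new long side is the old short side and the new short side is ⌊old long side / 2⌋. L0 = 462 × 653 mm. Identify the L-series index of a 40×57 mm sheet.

L0: 462 × 653 mm
L1: 326 × 462 mm
L2: 231 × 326 mm
L3: 163 × 231 mm
L4: 115 × 163 mm
L5: 81 × 115 mm
L6: 57 × 81 mm
L7: 40 × 57 mm
L8: 28 × 40 mm
→ matches L7.

L7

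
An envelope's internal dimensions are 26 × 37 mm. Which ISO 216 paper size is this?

Aspect ratio 37/26 ≈ 1.423 — close to the ISO √2 ≈ 1.414.
In the A-series (A0 area = 1 m²): A10 = 26 × 37 mm.

A10 (26 × 37 mm)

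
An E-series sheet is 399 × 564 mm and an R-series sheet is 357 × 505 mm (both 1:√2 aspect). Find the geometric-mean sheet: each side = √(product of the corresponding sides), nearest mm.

377 × 534 mm

Short side: √(399 · 357) = √142443 ≈ 377.4 → 377 mm
Long side: √(564 · 505) = √284820 ≈ 533.7 → 534 mm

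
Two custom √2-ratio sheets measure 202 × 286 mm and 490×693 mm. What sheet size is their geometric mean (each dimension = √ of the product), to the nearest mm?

315 × 445 mm

Short side: √(202 · 490) = √98980 ≈ 314.6 → 315 mm
Long side: √(286 · 693) = √198198 ≈ 445.2 → 445 mm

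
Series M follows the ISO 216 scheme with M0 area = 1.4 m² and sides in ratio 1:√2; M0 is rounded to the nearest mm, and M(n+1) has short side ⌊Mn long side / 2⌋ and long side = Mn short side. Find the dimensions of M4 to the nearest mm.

Let M0's short side be w mm. w · w√2 = 1.4 m² = 1,400,000 mm², so w ≈ 995.0 mm and w√2 ≈ 1407.1 mm → M0 = 995 × 1407 mm.
M1: ⌊1407/2⌋ × 995 = 703 × 995 mm
M2: ⌊995/2⌋ × 703 = 497 × 703 mm
M3: ⌊703/2⌋ × 497 = 351 × 497 mm
M4: ⌊497/2⌋ × 351 = 248 × 351 mm

248 × 351 mm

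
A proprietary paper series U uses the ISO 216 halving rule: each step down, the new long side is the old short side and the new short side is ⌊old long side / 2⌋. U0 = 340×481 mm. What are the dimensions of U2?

170 × 240 mm

U1: ⌊481/2⌋ × 340 = 240 × 340 mm
U2: ⌊340/2⌋ × 240 = 170 × 240 mm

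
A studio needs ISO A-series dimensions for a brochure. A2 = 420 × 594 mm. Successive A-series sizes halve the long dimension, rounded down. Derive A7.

74 × 105 mm

A3: ⌊594/2⌋ × 420 = 297 × 420 mm
A4: ⌊420/2⌋ × 297 = 210 × 297 mm
A5: ⌊297/2⌋ × 210 = 148 × 210 mm
A6: ⌊210/2⌋ × 148 = 105 × 148 mm
A7: ⌊148/2⌋ × 105 = 74 × 105 mm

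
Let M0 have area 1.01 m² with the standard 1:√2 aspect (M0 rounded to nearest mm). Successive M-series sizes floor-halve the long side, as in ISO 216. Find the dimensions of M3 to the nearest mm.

298 × 422 mm

Let M0's short side be w mm. w · w√2 = 1.01 m² = 1,010,000 mm², so w ≈ 845.1 mm and w√2 ≈ 1195.1 mm → M0 = 845 × 1195 mm.
M1: ⌊1195/2⌋ × 845 = 597 × 845 mm
M2: ⌊845/2⌋ × 597 = 422 × 597 mm
M3: ⌊597/2⌋ × 422 = 298 × 422 mm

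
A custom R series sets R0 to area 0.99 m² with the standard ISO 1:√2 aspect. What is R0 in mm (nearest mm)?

Let the short side be w mm. Then w · w√2 = 0.99 m² = 990,000 mm².
w² = 990,000/√2, so w ≈ 836.7 mm; long side = w√2 ≈ 1183.2 mm.

837 × 1183 mm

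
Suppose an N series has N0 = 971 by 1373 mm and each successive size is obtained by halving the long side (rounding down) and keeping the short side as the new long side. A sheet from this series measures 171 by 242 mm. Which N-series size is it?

N5

N0: 971 × 1373 mm
N1: 686 × 971 mm
N2: 485 × 686 mm
N3: 343 × 485 mm
N4: 242 × 343 mm
N5: 171 × 242 mm
N6: 121 × 171 mm
→ matches N5.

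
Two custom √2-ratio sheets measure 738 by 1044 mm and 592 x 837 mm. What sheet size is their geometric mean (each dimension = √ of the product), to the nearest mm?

661 × 935 mm

Short side: √(738 · 592) = √436896 ≈ 661.0 → 661 mm
Long side: √(1044 · 837) = √873828 ≈ 934.8 → 935 mm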